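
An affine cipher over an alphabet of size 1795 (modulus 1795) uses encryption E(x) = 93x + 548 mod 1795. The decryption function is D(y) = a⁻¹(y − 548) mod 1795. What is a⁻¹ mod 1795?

1602

gcd(1795, 93) by repeated division:
1795 = 19*93 + 28
93 = 3*28 + 9
28 = 3*9 + 1
9 = 9*1 + 0
The gcd is 1. Working backward:
1 = 28 − 3·9
1 = −3·93 + 10·28
1 = 10·1795 − 193·93
Hence 93⁻¹ ≡ -193 ≡ 1602 (mod 1795).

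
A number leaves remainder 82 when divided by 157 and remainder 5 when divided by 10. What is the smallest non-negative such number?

1495

Write x = 82 + 157·k. Then 157·k ≡ 5 − 82 ≡ 3 (mod 10).
Need 157⁻¹ mod 10. Extended Euclid on (10, 7):
10 = 1×7 + 3
7 = 2×3 + 1
3 = 3×1 + 0
Back-substitute:
1 = 7 − 2·3
1 = −2·10 + 3·7
157⁻¹ ≡ 3 (mod 10), so k ≡ 3·3 ≡ 9 (mod 10).
x = 82 + 157·9 = 1495.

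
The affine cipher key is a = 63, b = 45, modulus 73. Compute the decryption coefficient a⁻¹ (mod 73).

51

Apply the Euclidean algorithm to 73 and 63:
73 = 1·63 + 10
63 = 6·10 + 3
10 = 3·3 + 1
3 = 3·1 + 0
Since gcd(63, 73) = 1, back-substitute to write 1 as a combination:
1 = 10 − 3·3
1 = −3·63 + 19·10
1 = 19·73 − 22·63
Thus 63·(-22) ≡ 1 (mod 73); reducing, -22 mod 73 = 51.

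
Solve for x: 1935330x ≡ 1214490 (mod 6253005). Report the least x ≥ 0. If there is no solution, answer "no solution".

142771

First find gcd(1935330, 6253005):
6253005 = 3·1935330 + 447015
1935330 = 4·447015 + 147270
447015 = 3·147270 + 5205
147270 = 28·5205 + 1530
5205 = 3·1530 + 615
1530 = 2·615 + 300
615 = 2·300 + 15
300 = 20·15 + 0
gcd = 15 and 15 | 1214490, so solutions exist. Divide through by 15: 129022x ≡ 80966 (mod 416867).
Now find 129022⁻¹ mod 416867:
416867 = 3×129022 + 29801
129022 = 4×29801 + 9818
29801 = 3×9818 + 347
9818 = 28×347 + 102
347 = 3×102 + 41
102 = 2×41 + 20
41 = 2×20 + 1
20 = 20×1 + 0
Back-substitute:
1 = 41 − 2·20
1 = −2·102 + 5·41
1 = 5·347 − 17·102
1 = −17·9818 + 481·347
1 = 481·29801 − 1460·9818
1 = −1460·129022 + 6321·29801
1 = 6321·416867 − 20423·129022
So 129022·(-20423) ≡ 1 (mod 416867), i.e. 129022⁻¹ ≡ 396444.
Then x ≡ 396444·80966 ≡ 142771 (mod 416867); the smallest non-negative solution is x = 142771.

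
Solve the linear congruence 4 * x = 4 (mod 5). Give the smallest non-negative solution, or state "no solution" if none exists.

1

First find gcd(4, 5):
5 = 1·4 + 1
4 = 4·1 + 0
gcd = 1, so a unique solution mod 5 exists.
Back-substitute for the Bézout coefficients:
1 = 5 − 4
So 4·(-1) ≡ 1 (mod 5), giving 4⁻¹ ≡ 4.
x ≡ 4⁻¹·4 ≡ 4·4 ≡ 1 (mod 5).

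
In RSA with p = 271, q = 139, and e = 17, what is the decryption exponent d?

28493

φ(n) = (p−1)(q−1) = 270·138 = 37260.
Need d with 17·d ≡ 1 (mod 37260). Apply the extended Euclidean algorithm:
37260 = 2191×17 + 13
17 = 1×13 + 4
13 = 3×4 + 1
4 = 4×1 + 0
Back-substitute:
1 = 13 − 3·4
1 = −3·17 + 4·13
1 = 4·37260 − 8767·17
So 17·(-8767) ≡ 1 (mod 37260), hence d ≡ -8767 ≡ 28493 (mod 37260).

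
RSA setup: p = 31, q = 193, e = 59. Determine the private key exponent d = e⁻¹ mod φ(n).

4979

φ(n) = (p−1)(q−1) = 30·192 = 5760.
Need d with 59·d ≡ 1 (mod 5760). Apply the extended Euclidean algorithm:
5760 = 97*59 + 37
59 = 1*37 + 22
37 = 1*22 + 15
22 = 1*15 + 7
15 = 2*7 + 1
7 = 7*1 + 0
Back-substitute:
1 = 15 − 2·7
1 = −2·22 + 3·15
1 = 3·37 − 5·22
1 = −5·59 + 8·37
1 = 8·5760 − 781·59
So 59·(-781) ≡ 1 (mod 5760), hence d ≡ -781 ≡ 4979 (mod 5760).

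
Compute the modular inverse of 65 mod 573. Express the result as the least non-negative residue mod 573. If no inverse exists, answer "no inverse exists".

335

Extended Euclidean algorithm:
573 = 8*65 + 53
65 = 1*53 + 12
53 = 4*12 + 5
12 = 2*5 + 2
5 = 2*2 + 1
2 = 2*1 + 0
The gcd is 1. Working backward:
1 = 5 − 2·2
1 = −2·12 + 5·5
1 = 5·53 − 22·12
1 = −22·65 + 27·53
1 = 27·573 − 238·65
Thus 65·(-238) ≡ 1 (mod 573); reducing, -238 mod 573 = 335.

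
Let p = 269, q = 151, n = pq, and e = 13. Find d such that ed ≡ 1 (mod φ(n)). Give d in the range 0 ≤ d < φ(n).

9277

φ(n) = (p−1)(q−1) = 268·150 = 40200.
Need d with 13·d ≡ 1 (mod 40200). Apply the extended Euclidean algorithm:
40200 = 3092*13 + 4
13 = 3*4 + 1
4 = 4*1 + 0
Back-substitute:
1 = 13 − 3·4
1 = −3·40200 + 9277·13
So 13·9277 ≡ 1 (mod 40200), hence d = 9277.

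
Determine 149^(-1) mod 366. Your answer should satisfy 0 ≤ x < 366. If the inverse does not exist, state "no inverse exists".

Apply the Euclidean algorithm to 366 and 149:
366 = 2×149 + 68
149 = 2×68 + 13
68 = 5×13 + 3
13 = 4×3 + 1
3 = 3×1 + 0
Since gcd(149, 366) = 1, back-substitute to write 1 as a combination:
1 = 13 − 4·3
1 = −4·68 + 21·13
1 = 21·149 − 46·68
1 = −46·366 + 113·149
So 149·113 ≡ 1 (mod 366).

113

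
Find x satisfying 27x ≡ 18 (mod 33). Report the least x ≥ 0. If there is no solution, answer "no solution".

8

First find gcd(27, 33):
33 = 1·27 + 6
27 = 4·6 + 3
6 = 2·3 + 0
gcd = 3 and 3 | 18, so solutions exist. Divide through by 3: 9x ≡ 6 (mod 11).
Now find 9⁻¹ mod 11:
11 = 1×9 + 2
9 = 4×2 + 1
2 = 2×1 + 0
Back-substitute:
1 = 9 − 4·2
1 = −4·11 + 5·9
So 9⁻¹ ≡ 5 (mod 11).
Then x ≡ 5·6 ≡ 8 (mod 11); the smallest non-negative solution is x = 8.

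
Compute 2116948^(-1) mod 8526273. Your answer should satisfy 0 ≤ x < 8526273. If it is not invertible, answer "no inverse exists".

7516930

Run Euclid on (8526273, 2116948):
8526273 = 4·2116948 + 58481
2116948 = 36·58481 + 11632
58481 = 5·11632 + 321
11632 = 36·321 + 76
321 = 4·76 + 17
76 = 4·17 + 8
17 = 2·8 + 1
8 = 8·1 + 0
Since gcd(2116948, 8526273) = 1, back-substitute to write 1 as a combination:
1 = 17 − 2·8
1 = −2·76 + 9·17
1 = 9·321 − 38·76
1 = −38·11632 + 1377·321
1 = 1377·58481 − 6923·11632
1 = −6923·2116948 + 250605·58481
1 = 250605·8526273 − 1009343·2116948
Thus 2116948·(-1009343) ≡ 1 (mod 8526273); reducing, -1009343 mod 8526273 = 7516930.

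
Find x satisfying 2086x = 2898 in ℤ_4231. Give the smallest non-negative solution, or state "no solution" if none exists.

First find gcd(2086, 4231):
4231 = 2×2086 + 59
2086 = 35×59 + 21
59 = 2×21 + 17
21 = 1×17 + 4
17 = 4×4 + 1
4 = 4×1 + 0
gcd = 1, so a unique solution mod 4231 exists.
Back-substitute for the Bézout coefficients:
1 = 17 − 4·4
1 = −4·21 + 5·17
1 = 5·59 − 14·21
1 = −14·2086 + 495·59
1 = 495·4231 − 1004·2086
So 2086·(-1004) ≡ 1 (mod 4231), giving 2086⁻¹ ≡ 3227.
x ≡ 2086⁻¹·2898 ≡ 3227·2898 ≡ 1336 (mod 4231).

1336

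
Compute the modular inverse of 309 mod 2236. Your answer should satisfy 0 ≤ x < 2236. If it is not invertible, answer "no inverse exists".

1317

Run Euclid on (2236, 309):
2236 = 7×309 + 73
309 = 4×73 + 17
73 = 4×17 + 5
17 = 3×5 + 2
5 = 2×2 + 1
2 = 2×1 + 0
Since gcd(309, 2236) = 1, back-substitute to write 1 as a combination:
1 = 5 − 2·2
1 = −2·17 + 7·5
1 = 7·73 − 30·17
1 = −30·309 + 127·73
1 = 127·2236 − 919·309
Thus 309·(-919) ≡ 1 (mod 2236); reducing, -919 mod 2236 = 1317.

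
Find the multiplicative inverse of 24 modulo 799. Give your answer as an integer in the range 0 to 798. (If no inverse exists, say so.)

566

Apply the Euclidean algorithm to 799 and 24:
799 = 33*24 + 7
24 = 3*7 + 3
7 = 2*3 + 1
3 = 3*1 + 0
Since gcd(24, 799) = 1, back-substitute to write 1 as a combination:
1 = 7 − 2·3
1 = −2·24 + 7·7
1 = 7·799 − 233·24
Thus 24·(-233) ≡ 1 (mod 799); reducing, -233 mod 799 = 566.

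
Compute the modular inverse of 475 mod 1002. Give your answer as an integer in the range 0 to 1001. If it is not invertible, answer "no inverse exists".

gcd(1002, 475) by repeated division:
1002 = 2*475 + 52
475 = 9*52 + 7
52 = 7*7 + 3
7 = 2*3 + 1
3 = 3*1 + 0
The gcd is 1. Working backward:
1 = 7 − 2·3
1 = −2·52 + 15·7
1 = 15·475 − 137·52
1 = −137·1002 + 289·475
So 475·289 ≡ 1 (mod 1002).

289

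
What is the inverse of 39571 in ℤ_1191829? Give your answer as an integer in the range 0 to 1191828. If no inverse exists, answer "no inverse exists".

Run Euclid on (1191829, 39571):
1191829 = 30*39571 + 4699
39571 = 8*4699 + 1979
4699 = 2*1979 + 741
1979 = 2*741 + 497
741 = 1*497 + 244
497 = 2*244 + 9
244 = 27*9 + 1
9 = 9*1 + 0
gcd = 1, so the inverse exists. Back-substitute:
1 = 244 − 27·9
1 = −27·497 + 55·244
1 = 55·741 − 82·497
1 = −82·1979 + 219·741
1 = 219·4699 − 520·1979
1 = −520·39571 + 4379·4699
1 = 4379·1191829 − 131890·39571
Hence 39571⁻¹ ≡ -131890 ≡ 1059939 (mod 1191829).

1059939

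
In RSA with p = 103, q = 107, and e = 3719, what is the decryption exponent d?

φ(n) = (p−1)(q−1) = 102·106 = 10812.
Need d with 3719·d ≡ 1 (mod 10812). Apply the extended Euclidean algorithm:
10812 = 2·3719 + 3374
3719 = 1·3374 + 345
3374 = 9·345 + 269
345 = 1·269 + 76
269 = 3·76 + 41
76 = 1·41 + 35
41 = 1·35 + 6
35 = 5·6 + 5
6 = 1·5 + 1
5 = 5·1 + 0
Back-substitute:
1 = 6 − 5
1 = −35 + 6·6
1 = 6·41 − 7·35
1 = −7·76 + 13·41
1 = 13·269 − 46·76
1 = −46·345 + 59·269
1 = 59·3374 − 577·345
1 = −577·3719 + 636·3374
1 = 636·10812 − 1849·3719
So 3719·(-1849) ≡ 1 (mod 10812), hence d ≡ -1849 ≡ 8963 (mod 10812).

8963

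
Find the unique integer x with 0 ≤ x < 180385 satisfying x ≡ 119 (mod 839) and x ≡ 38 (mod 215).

80663

Write x = 119 + 839·k. Then 839·k ≡ 38 − 119 ≡ 134 (mod 215).
Need 839⁻¹ mod 215. Extended Euclid on (215, 194):
215 = 1*194 + 21
194 = 9*21 + 5
21 = 4*5 + 1
5 = 5*1 + 0
Back-substitute:
1 = 21 − 4·5
1 = −4·194 + 37·21
1 = 37·215 − 41·194
839⁻¹ ≡ 174 (mod 215), so k ≡ 174·134 ≡ 96 (mod 215).
x = 119 + 839·96 = 80663.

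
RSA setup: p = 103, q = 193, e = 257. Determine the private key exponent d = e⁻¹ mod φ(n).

φ(n) = (p−1)(q−1) = 102·192 = 19584.
Need d with 257·d ≡ 1 (mod 19584). Apply the extended Euclidean algorithm:
19584 = 76×257 + 52
257 = 4×52 + 49
52 = 1×49 + 3
49 = 16×3 + 1
3 = 3×1 + 0
Back-substitute:
1 = 49 − 16·3
1 = −16·52 + 17·49
1 = 17·257 − 84·52
1 = −84·19584 + 6401·257
So 257·6401 ≡ 1 (mod 19584), hence d = 6401.

6401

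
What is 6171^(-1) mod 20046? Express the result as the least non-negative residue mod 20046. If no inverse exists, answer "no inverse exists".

no inverse exists

Compute gcd(6171, 20046):
20046 = 3*6171 + 1533
6171 = 4*1533 + 39
1533 = 39*39 + 12
39 = 3*12 + 3
12 = 4*3 + 0
Since gcd = 3 > 1, 6171 is not a unit mod 20046.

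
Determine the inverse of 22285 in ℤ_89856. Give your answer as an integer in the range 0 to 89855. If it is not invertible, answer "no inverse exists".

gcd(89856, 22285) by repeated division:
89856 = 4*22285 + 716
22285 = 31*716 + 89
716 = 8*89 + 4
89 = 22*4 + 1
4 = 4*1 + 0
Since gcd(22285, 89856) = 1, back-substitute to write 1 as a combination:
1 = 89 − 22·4
1 = −22·716 + 177·89
1 = 177·22285 − 5509·716
1 = −5509·89856 + 22213·22285
So 22285·22213 ≡ 1 (mod 89856).

22213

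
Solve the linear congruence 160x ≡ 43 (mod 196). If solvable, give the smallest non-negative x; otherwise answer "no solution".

no solution

gcd(160, 196):
196 = 1*160 + 36
160 = 4*36 + 16
36 = 2*16 + 4
16 = 4*4 + 0
gcd = 4, but 4 ∤ 43, so the congruence has no solution.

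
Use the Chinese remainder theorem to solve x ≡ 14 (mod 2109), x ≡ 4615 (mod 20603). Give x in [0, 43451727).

Write x = 14 + 2109·k. Then 2109·k ≡ 4615 − 14 ≡ 4601 (mod 20603).
Need 2109⁻¹ mod 20603. Extended Euclid on (20603, 2109):
20603 = 9×2109 + 1622
2109 = 1×1622 + 487
1622 = 3×487 + 161
487 = 3×161 + 4
161 = 40×4 + 1
4 = 4×1 + 0
Back-substitute:
1 = 161 − 40·4
1 = −40·487 + 121·161
1 = 121·1622 − 403·487
1 = −403·2109 + 524·1622
1 = 524·20603 − 5119·2109
2109⁻¹ ≡ 15484 (mod 20603), so k ≡ 15484·4601 ≡ 17313 (mod 20603).
x = 14 + 2109·17313 = 36513131.

36513131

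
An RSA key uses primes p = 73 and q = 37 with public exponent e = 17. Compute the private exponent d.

305

φ(n) = (p−1)(q−1) = 72·36 = 2592.
Need d with 17·d ≡ 1 (mod 2592). Apply the extended Euclidean algorithm:
2592 = 152×17 + 8
17 = 2×8 + 1
8 = 8×1 + 0
Back-substitute:
1 = 17 − 2·8
1 = −2·2592 + 305·17
So 17·305 ≡ 1 (mod 2592), hence d = 305.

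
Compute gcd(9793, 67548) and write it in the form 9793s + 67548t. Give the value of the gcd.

Repeated division:
67548 = 6*9793 + 8790
9793 = 1*8790 + 1003
8790 = 8*1003 + 766
1003 = 1*766 + 237
766 = 3*237 + 55
237 = 4*55 + 17
55 = 3*17 + 4
17 = 4*4 + 1
4 = 4*1 + 0
gcd(9793, 67548) = 1.
Working backward:
1 = 17 − 4·4
1 = −4·55 + 13·17
1 = 13·237 − 56·55
1 = −56·766 + 181·237
1 = 181·1003 − 237·766
1 = −237·8790 + 2077·1003
1 = 2077·9793 − 2314·8790
1 = −2314·67548 + 15961·9793
So 1 = (-2314)·67548 + (15961)·9793.

1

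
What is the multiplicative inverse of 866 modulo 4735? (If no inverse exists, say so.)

Extended Euclidean algorithm:
4735 = 5*866 + 405
866 = 2*405 + 56
405 = 7*56 + 13
56 = 4*13 + 4
13 = 3*4 + 1
4 = 4*1 + 0
Since gcd(866, 4735) = 1, back-substitute to write 1 as a combination:
1 = 13 − 3·4
1 = −3·56 + 13·13
1 = 13·405 − 94·56
1 = −94·866 + 201·405
1 = 201·4735 − 1099·866
Hence 866⁻¹ ≡ -1099 ≡ 3636 (mod 4735).

3636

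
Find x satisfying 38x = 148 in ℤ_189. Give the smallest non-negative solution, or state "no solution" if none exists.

First find gcd(38, 189):
189 = 4·38 + 37
38 = 1·37 + 1
37 = 37·1 + 0
gcd = 1, so a unique solution mod 189 exists.
Back-substitute for the Bézout coefficients:
1 = 38 − 37
1 = −189 + 5·38
So 38·(5) ≡ 1 (mod 189), giving 38⁻¹ ≡ 5.
x ≡ 38⁻¹·148 ≡ 5·148 ≡ 173 (mod 189).

173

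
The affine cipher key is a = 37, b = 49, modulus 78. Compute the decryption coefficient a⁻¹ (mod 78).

19

gcd(78, 37) by repeated division:
78 = 2·37 + 4
37 = 9·4 + 1
4 = 4·1 + 0
Since gcd(37, 78) = 1, back-substitute to write 1 as a combination:
1 = 37 − 9·4
1 = −9·78 + 19·37
So 37·19 ≡ 1 (mod 78).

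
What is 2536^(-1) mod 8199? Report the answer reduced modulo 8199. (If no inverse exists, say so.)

gcd(8199, 2536) by repeated division:
8199 = 3*2536 + 591
2536 = 4*591 + 172
591 = 3*172 + 75
172 = 2*75 + 22
75 = 3*22 + 9
22 = 2*9 + 4
9 = 2*4 + 1
4 = 4*1 + 0
Since gcd(2536, 8199) = 1, back-substitute to write 1 as a combination:
1 = 9 − 2·4
1 = −2·22 + 5·9
1 = 5·75 − 17·22
1 = −17·172 + 39·75
1 = 39·591 − 134·172
1 = −134·2536 + 575·591
1 = 575·8199 − 1859·2536
Hence 2536⁻¹ ≡ -1859 ≡ 6340 (mod 8199).

6340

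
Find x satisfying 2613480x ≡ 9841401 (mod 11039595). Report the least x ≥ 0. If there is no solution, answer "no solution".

gcd(2613480, 11039595):
11039595 = 4×2613480 + 585675
2613480 = 4×585675 + 270780
585675 = 2×270780 + 44115
270780 = 6×44115 + 6090
44115 = 7×6090 + 1485
6090 = 4×1485 + 150
1485 = 9×150 + 135
150 = 1×135 + 15
135 = 9×15 + 0
gcd = 15, but 15 ∤ 9841401, so the congruence has no solution.

no solution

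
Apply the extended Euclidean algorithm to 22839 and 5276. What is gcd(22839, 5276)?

Repeated division:
22839 = 4×5276 + 1735
5276 = 3×1735 + 71
1735 = 24×71 + 31
71 = 2×31 + 9
31 = 3×9 + 4
9 = 2×4 + 1
4 = 4×1 + 0
gcd(22839, 5276) = 1.
Express as a combination:
1 = 9 − 2·4
1 = −2·31 + 7·9
1 = 7·71 − 16·31
1 = −16·1735 + 391·71
1 = 391·5276 − 1189·1735
1 = −1189·22839 + 5147·5276
So 1 = (-1189)·22839 + (5147)·5276.

1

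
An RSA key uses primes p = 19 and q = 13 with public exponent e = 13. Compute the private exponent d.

φ(n) = (p−1)(q−1) = 18·12 = 216.
Need d with 13·d ≡ 1 (mod 216). Apply the extended Euclidean algorithm:
216 = 16×13 + 8
13 = 1×8 + 5
8 = 1×5 + 3
5 = 1×3 + 2
3 = 1×2 + 1
2 = 2×1 + 0
Back-substitute:
1 = 3 − 2
1 = −5 + 2·3
1 = 2·8 − 3·5
1 = −3·13 + 5·8
1 = 5·216 − 83·13
So 13·(-83) ≡ 1 (mod 216), hence d ≡ -83 ≡ 133 (mod 216).

133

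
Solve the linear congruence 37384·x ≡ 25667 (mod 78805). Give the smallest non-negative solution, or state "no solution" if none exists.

4438

First find gcd(37384, 78805):
78805 = 2*37384 + 4037
37384 = 9*4037 + 1051
4037 = 3*1051 + 884
1051 = 1*884 + 167
884 = 5*167 + 49
167 = 3*49 + 20
49 = 2*20 + 9
20 = 2*9 + 2
9 = 4*2 + 1
2 = 2*1 + 0
gcd = 1, so a unique solution mod 78805 exists.
Back-substitute for the Bézout coefficients:
1 = 9 − 4·2
1 = −4·20 + 9·9
1 = 9·49 − 22·20
1 = −22·167 + 75·49
1 = 75·884 − 397·167
1 = −397·1051 + 472·884
1 = 472·4037 − 1813·1051
1 = −1813·37384 + 16789·4037
1 = 16789·78805 − 35391·37384
So 37384·(-35391) ≡ 1 (mod 78805), giving 37384⁻¹ ≡ 43414.
x ≡ 37384⁻¹·25667 ≡ 43414·25667 ≡ 4438 (mod 78805).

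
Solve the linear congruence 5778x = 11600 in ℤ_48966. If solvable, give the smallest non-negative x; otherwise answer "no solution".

no solution

gcd(5778, 48966):
48966 = 8×5778 + 2742
5778 = 2×2742 + 294
2742 = 9×294 + 96
294 = 3×96 + 6
96 = 16×6 + 0
gcd = 6, but 6 ∤ 11600, so the congruence has no solution.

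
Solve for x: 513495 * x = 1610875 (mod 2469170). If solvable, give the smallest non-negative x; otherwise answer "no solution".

First find gcd(513495, 2469170):
2469170 = 4·513495 + 415190
513495 = 1·415190 + 98305
415190 = 4·98305 + 21970
98305 = 4·21970 + 10425
21970 = 2·10425 + 1120
10425 = 9·1120 + 345
1120 = 3·345 + 85
345 = 4·85 + 5
85 = 17·5 + 0
gcd = 5 and 5 | 1610875, so solutions exist. Divide through by 5: 102699x ≡ 322175 (mod 493834).
Now find 102699⁻¹ mod 493834:
493834 = 4*102699 + 83038
102699 = 1*83038 + 19661
83038 = 4*19661 + 4394
19661 = 4*4394 + 2085
4394 = 2*2085 + 224
2085 = 9*224 + 69
224 = 3*69 + 17
69 = 4*17 + 1
17 = 17*1 + 0
Back-substitute:
1 = 69 − 4·17
1 = −4·224 + 13·69
1 = 13·2085 − 121·224
1 = −121·4394 + 255·2085
1 = 255·19661 − 1141·4394
1 = −1141·83038 + 4819·19661
1 = 4819·102699 − 5960·83038
1 = −5960·493834 + 28659·102699
So 102699⁻¹ ≡ 28659 (mod 493834).
Then x ≡ 28659·322175 ≡ 492861 (mod 493834); the smallest non-negative solution is x = 492861.

492861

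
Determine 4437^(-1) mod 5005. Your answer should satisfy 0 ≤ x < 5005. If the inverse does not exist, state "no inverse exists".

Extended Euclidean algorithm:
5005 = 1×4437 + 568
4437 = 7×568 + 461
568 = 1×461 + 107
461 = 4×107 + 33
107 = 3×33 + 8
33 = 4×8 + 1
8 = 8×1 + 0
The gcd is 1. Working backward:
1 = 33 − 4·8
1 = −4·107 + 13·33
1 = 13·461 − 56·107
1 = −56·568 + 69·461
1 = 69·4437 − 539·568
1 = −539·5005 + 608·4437
So 4437·608 ≡ 1 (mod 5005).

608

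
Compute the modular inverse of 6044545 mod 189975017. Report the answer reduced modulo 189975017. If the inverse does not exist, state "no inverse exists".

13107440

Run Euclid on (189975017, 6044545):
189975017 = 31×6044545 + 2594122
6044545 = 2×2594122 + 856301
2594122 = 3×856301 + 25219
856301 = 33×25219 + 24074
25219 = 1×24074 + 1145
24074 = 21×1145 + 29
1145 = 39×29 + 14
29 = 2×14 + 1
14 = 14×1 + 0
The gcd is 1. Working backward:
1 = 29 − 2·14
1 = −2·1145 + 79·29
1 = 79·24074 − 1661·1145
1 = −1661·25219 + 1740·24074
1 = 1740·856301 − 59081·25219
1 = −59081·2594122 + 178983·856301
1 = 178983·6044545 − 417047·2594122
1 = −417047·189975017 + 13107440·6044545
So 6044545·13107440 ≡ 1 (mod 189975017).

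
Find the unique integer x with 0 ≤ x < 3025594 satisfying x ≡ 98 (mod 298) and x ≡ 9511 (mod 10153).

933434

Write x = 98 + 298·k. Then 298·k ≡ 9511 − 98 ≡ 9413 (mod 10153).
Need 298⁻¹ mod 10153. Extended Euclid on (10153, 298):
10153 = 34*298 + 21
298 = 14*21 + 4
21 = 5*4 + 1
4 = 4*1 + 0
Back-substitute:
1 = 21 − 5·4
1 = −5·298 + 71·21
1 = 71·10153 − 2419·298
298⁻¹ ≡ 7734 (mod 10153), so k ≡ 7734·9413 ≡ 3132 (mod 10153).
x = 98 + 298·3132 = 933434.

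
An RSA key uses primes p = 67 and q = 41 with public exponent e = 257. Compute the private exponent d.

φ(n) = (p−1)(q−1) = 66·40 = 2640.
Need d with 257·d ≡ 1 (mod 2640). Apply the extended Euclidean algorithm:
2640 = 10·257 + 70
257 = 3·70 + 47
70 = 1·47 + 23
47 = 2·23 + 1
23 = 23·1 + 0
Back-substitute:
1 = 47 − 2·23
1 = −2·70 + 3·47
1 = 3·257 − 11·70
1 = −11·2640 + 113·257
So 257·113 ≡ 1 (mod 2640), hence d = 113.

113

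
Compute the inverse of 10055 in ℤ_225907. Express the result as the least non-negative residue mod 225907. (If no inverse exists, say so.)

Apply the Euclidean algorithm to 225907 and 10055:
225907 = 22×10055 + 4697
10055 = 2×4697 + 661
4697 = 7×661 + 70
661 = 9×70 + 31
70 = 2×31 + 8
31 = 3×8 + 7
8 = 1×7 + 1
7 = 7×1 + 0
The gcd is 1. Working backward:
1 = 8 − 7
1 = −31 + 4·8
1 = 4·70 − 9·31
1 = −9·661 + 85·70
1 = 85·4697 − 604·661
1 = −604·10055 + 1293·4697
1 = 1293·225907 − 29050·10055
So 10055·(-29050) ≡ 1 (mod 225907), and -29050 ≡ 196857 (mod 225907).

196857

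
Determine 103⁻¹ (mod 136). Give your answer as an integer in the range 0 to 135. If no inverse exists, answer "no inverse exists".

Run Euclid on (136, 103):
136 = 1*103 + 33
103 = 3*33 + 4
33 = 8*4 + 1
4 = 4*1 + 0
gcd = 1, so the inverse exists. Back-substitute:
1 = 33 − 8·4
1 = −8·103 + 25·33
1 = 25·136 − 33·103
Thus 103·(-33) ≡ 1 (mod 136); reducing, -33 mod 136 = 103.

103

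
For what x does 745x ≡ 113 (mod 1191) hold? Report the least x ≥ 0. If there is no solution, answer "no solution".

First find gcd(745, 1191):
1191 = 1·745 + 446
745 = 1·446 + 299
446 = 1·299 + 147
299 = 2·147 + 5
147 = 29·5 + 2
5 = 2·2 + 1
2 = 2·1 + 0
gcd = 1, so a unique solution mod 1191 exists.
Back-substitute for the Bézout coefficients:
1 = 5 − 2·2
1 = −2·147 + 59·5
1 = 59·299 − 120·147
1 = −120·446 + 179·299
1 = 179·745 − 299·446
1 = −299·1191 + 478·745
So 745·(478) ≡ 1 (mod 1191), giving 745⁻¹ ≡ 478.
x ≡ 745⁻¹·113 ≡ 478·113 ≡ 419 (mod 1191).

419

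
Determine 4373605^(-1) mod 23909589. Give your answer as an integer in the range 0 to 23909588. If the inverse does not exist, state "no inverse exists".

Run Euclid on (23909589, 4373605):
23909589 = 5*4373605 + 2041564
4373605 = 2*2041564 + 290477
2041564 = 7*290477 + 8225
290477 = 35*8225 + 2602
8225 = 3*2602 + 419
2602 = 6*419 + 88
419 = 4*88 + 67
88 = 1*67 + 21
67 = 3*21 + 4
21 = 5*4 + 1
4 = 4*1 + 0
Since gcd(4373605, 23909589) = 1, back-substitute to write 1 as a combination:
1 = 21 − 5·4
1 = −5·67 + 16·21
1 = 16·88 − 21·67
1 = −21·419 + 100·88
1 = 100·2602 − 621·419
1 = −621·8225 + 1963·2602
1 = 1963·290477 − 69326·8225
1 = −69326·2041564 + 487245·290477
1 = 487245·4373605 − 1043816·2041564
1 = −1043816·23909589 + 5706325·4373605
So 4373605·5706325 ≡ 1 (mod 23909589).

5706325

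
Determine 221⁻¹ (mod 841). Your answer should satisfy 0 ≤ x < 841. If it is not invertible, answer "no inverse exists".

137

Apply the Euclidean algorithm to 841 and 221:
841 = 3·221 + 178
221 = 1·178 + 43
178 = 4·43 + 6
43 = 7·6 + 1
6 = 6·1 + 0
Since gcd(221, 841) = 1, back-substitute to write 1 as a combination:
1 = 43 − 7·6
1 = −7·178 + 29·43
1 = 29·221 − 36·178
1 = −36·841 + 137·221
So 221·137 ≡ 1 (mod 841).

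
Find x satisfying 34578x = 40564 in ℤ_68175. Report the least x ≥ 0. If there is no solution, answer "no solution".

gcd(34578, 68175):
68175 = 1×34578 + 33597
34578 = 1×33597 + 981
33597 = 34×981 + 243
981 = 4×243 + 9
243 = 27×9 + 0
gcd = 9, but 9 ∤ 40564, so the congruence has no solution.

no solution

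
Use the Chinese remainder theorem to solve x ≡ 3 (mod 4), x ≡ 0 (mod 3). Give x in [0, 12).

Write x = 3 + 4·k. Then 4·k ≡ 0 − 3 ≡ 0 (mod 3).
Need 4⁻¹ mod 3. Extended Euclid on (3, 1):
3 = 3*1 + 0
4⁻¹ ≡ 1 (mod 3), so k ≡ 1·0 ≡ 0 (mod 3).
x = 3 + 4·0 = 3.

3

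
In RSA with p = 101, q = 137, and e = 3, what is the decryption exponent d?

φ(n) = (p−1)(q−1) = 100·136 = 13600.
Need d with 3·d ≡ 1 (mod 13600). Apply the extended Euclidean algorithm:
13600 = 4533×3 + 1
3 = 3×1 + 0
Back-substitute:
1 = 13600 − 4533·3
So 3·(-4533) ≡ 1 (mod 13600), hence d ≡ -4533 ≡ 9067 (mod 13600).

9067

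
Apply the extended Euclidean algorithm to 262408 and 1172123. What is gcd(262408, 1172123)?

1

Repeated division:
1172123 = 4×262408 + 122491
262408 = 2×122491 + 17426
122491 = 7×17426 + 509
17426 = 34×509 + 120
509 = 4×120 + 29
120 = 4×29 + 4
29 = 7×4 + 1
4 = 4×1 + 0
gcd(262408, 1172123) = 1.
Express as a combination:
1 = 29 − 7·4
1 = −7·120 + 29·29
1 = 29·509 − 123·120
1 = −123·17426 + 4211·509
1 = 4211·122491 − 29600·17426
1 = −29600·262408 + 63411·122491
1 = 63411·1172123 − 283244·262408
So 1 = (63411)·1172123 + (-283244)·262408.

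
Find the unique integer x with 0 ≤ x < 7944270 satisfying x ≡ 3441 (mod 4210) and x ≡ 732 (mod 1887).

Write x = 3441 + 4210·k. Then 4210·k ≡ 732 − 3441 ≡ 1065 (mod 1887).
Need 4210⁻¹ mod 1887. Extended Euclid on (1887, 436):
1887 = 4·436 + 143
436 = 3·143 + 7
143 = 20·7 + 3
7 = 2·3 + 1
3 = 3·1 + 0
Back-substitute:
1 = 7 − 2·3
1 = −2·143 + 41·7
1 = 41·436 − 125·143
1 = −125·1887 + 541·436
4210⁻¹ ≡ 541 (mod 1887), so k ≡ 541·1065 ≡ 630 (mod 1887).
x = 3441 + 4210·630 = 2655741.

2655741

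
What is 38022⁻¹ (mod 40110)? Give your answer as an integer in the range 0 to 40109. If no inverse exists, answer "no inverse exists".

Euclidean algorithm on 40110, 38022:
40110 = 1*38022 + 2088
38022 = 18*2088 + 438
2088 = 4*438 + 336
438 = 1*336 + 102
336 = 3*102 + 30
102 = 3*30 + 12
30 = 2*12 + 6
12 = 2*6 + 0
Since gcd = 6 > 1, 38022 is not a unit mod 40110.

no inverse exists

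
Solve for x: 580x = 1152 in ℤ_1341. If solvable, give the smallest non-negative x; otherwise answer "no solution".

First find gcd(580, 1341):
1341 = 2*580 + 181
580 = 3*181 + 37
181 = 4*37 + 33
37 = 1*33 + 4
33 = 8*4 + 1
4 = 4*1 + 0
gcd = 1, so a unique solution mod 1341 exists.
Back-substitute for the Bézout coefficients:
1 = 33 − 8·4
1 = −8·37 + 9·33
1 = 9·181 − 44·37
1 = −44·580 + 141·181
1 = 141·1341 − 326·580
So 580·(-326) ≡ 1 (mod 1341), giving 580⁻¹ ≡ 1015.
x ≡ 580⁻¹·1152 ≡ 1015·1152 ≡ 1269 (mod 1341).

1269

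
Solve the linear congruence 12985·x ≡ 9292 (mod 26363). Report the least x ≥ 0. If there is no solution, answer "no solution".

First find gcd(12985, 26363):
26363 = 2*12985 + 393
12985 = 33*393 + 16
393 = 24*16 + 9
16 = 1*9 + 7
9 = 1*7 + 2
7 = 3*2 + 1
2 = 2*1 + 0
gcd = 1, so a unique solution mod 26363 exists.
Back-substitute for the Bézout coefficients:
1 = 7 − 3·2
1 = −3·9 + 4·7
1 = 4·16 − 7·9
1 = −7·393 + 172·16
1 = 172·12985 − 5683·393
1 = −5683·26363 + 11538·12985
So 12985·(11538) ≡ 1 (mod 26363), giving 12985⁻¹ ≡ 11538.
x ≡ 12985⁻¹·9292 ≡ 11538·9292 ≡ 19138 (mod 26363).

19138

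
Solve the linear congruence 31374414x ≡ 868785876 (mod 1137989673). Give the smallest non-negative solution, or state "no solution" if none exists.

First find gcd(31374414, 1137989673):
1137989673 = 36·31374414 + 8510769
31374414 = 3·8510769 + 5842107
8510769 = 1·5842107 + 2668662
5842107 = 2·2668662 + 504783
2668662 = 5·504783 + 144747
504783 = 3·144747 + 70542
144747 = 2·70542 + 3663
70542 = 19·3663 + 945
3663 = 3·945 + 828
945 = 1·828 + 117
828 = 7·117 + 9
117 = 13·9 + 0
gcd = 9 and 9 | 868785876, so solutions exist. Divide through by 9: 3486046x ≡ 96531764 (mod 126443297).
Now find 3486046⁻¹ mod 126443297:
126443297 = 36·3486046 + 945641
3486046 = 3·945641 + 649123
945641 = 1·649123 + 296518
649123 = 2·296518 + 56087
296518 = 5·56087 + 16083
56087 = 3·16083 + 7838
16083 = 2·7838 + 407
7838 = 19·407 + 105
407 = 3·105 + 92
105 = 1·92 + 13
92 = 7·13 + 1
13 = 13·1 + 0
Back-substitute:
1 = 92 − 7·13
1 = −7·105 + 8·92
1 = 8·407 − 31·105
1 = −31·7838 + 597·407
1 = 597·16083 − 1225·7838
1 = −1225·56087 + 4272·16083
1 = 4272·296518 − 22585·56087
1 = −22585·649123 + 49442·296518
1 = 49442·945641 − 72027·649123
1 = −72027·3486046 + 265523·945641
1 = 265523·126443297 − 9630855·3486046
So 3486046·(-9630855) ≡ 1 (mod 126443297), i.e. 3486046⁻¹ ≡ 116812442.
Then x ≡ 116812442·96531764 ≡ 23131664 (mod 126443297); the smallest non-negative solution is x = 23131664.

23131664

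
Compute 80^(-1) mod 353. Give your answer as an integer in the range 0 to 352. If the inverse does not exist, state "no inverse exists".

278

Run Euclid on (353, 80):
353 = 4*80 + 33
80 = 2*33 + 14
33 = 2*14 + 5
14 = 2*5 + 4
5 = 1*4 + 1
4 = 4*1 + 0
gcd = 1, so the inverse exists. Back-substitute:
1 = 5 − 4
1 = −14 + 3·5
1 = 3·33 − 7·14
1 = −7·80 + 17·33
1 = 17·353 − 75·80
So 80·(-75) ≡ 1 (mod 353), and -75 ≡ 278 (mod 353).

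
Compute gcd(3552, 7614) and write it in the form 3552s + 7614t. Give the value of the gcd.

Repeated division:
7614 = 2×3552 + 510
3552 = 6×510 + 492
510 = 1×492 + 18
492 = 27×18 + 6
18 = 3×6 + 0
gcd(3552, 7614) = 6.
Back-substituting:
6 = 492 − 27·18
6 = −27·510 + 28·492
6 = 28·3552 − 195·510
6 = −195·7614 + 418·3552
So 6 = (-195)·7614 + (418)·3552.

6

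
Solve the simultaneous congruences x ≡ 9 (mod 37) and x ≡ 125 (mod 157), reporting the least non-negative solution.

3265

Write x = 9 + 37·k. Then 37·k ≡ 125 − 9 ≡ 116 (mod 157).
Need 37⁻¹ mod 157. Extended Euclid on (157, 37):
157 = 4*37 + 9
37 = 4*9 + 1
9 = 9*1 + 0
Back-substitute:
1 = 37 − 4·9
1 = −4·157 + 17·37
37⁻¹ ≡ 17 (mod 157), so k ≡ 17·116 ≡ 88 (mod 157).
x = 9 + 37·88 = 3265.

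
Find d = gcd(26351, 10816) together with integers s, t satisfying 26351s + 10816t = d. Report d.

Euclidean algorithm:
26351 = 2·10816 + 4719
10816 = 2·4719 + 1378
4719 = 3·1378 + 585
1378 = 2·585 + 208
585 = 2·208 + 169
208 = 1·169 + 39
169 = 4·39 + 13
39 = 3·13 + 0
gcd(26351, 10816) = 13.
Working backward:
13 = 169 − 4·39
13 = −4·208 + 5·169
13 = 5·585 − 14·208
13 = −14·1378 + 33·585
13 = 33·4719 − 113·1378
13 = −113·10816 + 259·4719
13 = 259·26351 − 631·10816
So 13 = (259)·26351 + (-631)·10816.

13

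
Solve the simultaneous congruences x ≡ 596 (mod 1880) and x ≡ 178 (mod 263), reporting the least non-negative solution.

43836

Write x = 596 + 1880·k. Then 1880·k ≡ 178 − 596 ≡ 108 (mod 263).
Need 1880⁻¹ mod 263. Extended Euclid on (263, 39):
263 = 6×39 + 29
39 = 1×29 + 10
29 = 2×10 + 9
10 = 1×9 + 1
9 = 9×1 + 0
Back-substitute:
1 = 10 − 9
1 = −29 + 3·10
1 = 3·39 − 4·29
1 = −4·263 + 27·39
1880⁻¹ ≡ 27 (mod 263), so k ≡ 27·108 ≡ 23 (mod 263).
x = 596 + 1880·23 = 43836.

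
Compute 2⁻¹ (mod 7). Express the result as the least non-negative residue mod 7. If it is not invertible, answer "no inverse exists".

4

Run Euclid on (7, 2):
7 = 3*2 + 1
2 = 2*1 + 0
gcd = 1, so the inverse exists. Back-substitute:
1 = 7 − 3·2
Hence 2⁻¹ ≡ -3 ≡ 4 (mod 7).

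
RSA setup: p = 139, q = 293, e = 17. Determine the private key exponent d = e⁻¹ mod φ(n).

φ(n) = (p−1)(q−1) = 138·292 = 40296.
Need d with 17·d ≡ 1 (mod 40296). Apply the extended Euclidean algorithm:
40296 = 2370*17 + 6
17 = 2*6 + 5
6 = 1*5 + 1
5 = 5*1 + 0
Back-substitute:
1 = 6 − 5
1 = −17 + 3·6
1 = 3·40296 − 7111·17
So 17·(-7111) ≡ 1 (mod 40296), hence d ≡ -7111 ≡ 33185 (mod 40296).

33185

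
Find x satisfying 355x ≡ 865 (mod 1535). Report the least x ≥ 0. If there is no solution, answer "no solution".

First find gcd(355, 1535):
1535 = 4×355 + 115
355 = 3×115 + 10
115 = 11×10 + 5
10 = 2×5 + 0
gcd = 5 and 5 | 865, so solutions exist. Divide through by 5: 71x ≡ 173 (mod 307).
Now find 71⁻¹ mod 307:
307 = 4*71 + 23
71 = 3*23 + 2
23 = 11*2 + 1
2 = 2*1 + 0
Back-substitute:
1 = 23 − 11·2
1 = −11·71 + 34·23
1 = 34·307 − 147·71
So 71·(-147) ≡ 1 (mod 307), i.e. 71⁻¹ ≡ 160.
Then x ≡ 160·173 ≡ 50 (mod 307); the smallest non-negative solution is x = 50.

50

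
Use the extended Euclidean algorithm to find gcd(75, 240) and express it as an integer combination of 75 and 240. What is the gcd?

Euclidean algorithm:
240 = 3·75 + 15
75 = 5·15 + 0
gcd(75, 240) = 15.
Back-substituting:
15 = 240 − 3·75
So 15 = (1)·240 + (-3)·75.

15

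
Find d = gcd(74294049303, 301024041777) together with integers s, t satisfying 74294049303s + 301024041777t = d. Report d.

Repeated division:
301024041777 = 4·74294049303 + 3847844565
74294049303 = 19·3847844565 + 1185002568
3847844565 = 3·1185002568 + 292836861
1185002568 = 4·292836861 + 13655124
292836861 = 21·13655124 + 6079257
13655124 = 2·6079257 + 1496610
6079257 = 4·1496610 + 92817
1496610 = 16·92817 + 11538
92817 = 8·11538 + 513
11538 = 22·513 + 252
513 = 2·252 + 9
252 = 28·9 + 0
gcd(74294049303, 301024041777) = 9.
Express as a combination:
9 = 513 − 2·252
9 = −2·11538 + 45·513
9 = 45·92817 − 362·11538
9 = −362·1496610 + 5837·92817
9 = 5837·6079257 − 23710·1496610
9 = −23710·13655124 + 53257·6079257
9 = 53257·292836861 − 1142107·13655124
9 = −1142107·1185002568 + 4621685·292836861
9 = 4621685·3847844565 − 15007162·1185002568
9 = −15007162·74294049303 + 289757763·3847844565
9 = 289757763·301024041777 − 1174038214·74294049303
So 9 = (289757763)·301024041777 + (-1174038214)·74294049303.

9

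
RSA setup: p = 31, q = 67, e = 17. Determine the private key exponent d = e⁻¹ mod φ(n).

φ(n) = (p−1)(q−1) = 30·66 = 1980.
Need d with 17·d ≡ 1 (mod 1980). Apply the extended Euclidean algorithm:
1980 = 116×17 + 8
17 = 2×8 + 1
8 = 8×1 + 0
Back-substitute:
1 = 17 − 2·8
1 = −2·1980 + 233·17
So 17·233 ≡ 1 (mod 1980), hence d = 233.

233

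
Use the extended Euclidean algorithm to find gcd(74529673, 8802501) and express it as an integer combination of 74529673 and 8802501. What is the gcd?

Repeated division:
74529673 = 8×8802501 + 4109665
8802501 = 2×4109665 + 583171
4109665 = 7×583171 + 27468
583171 = 21×27468 + 6343
27468 = 4×6343 + 2096
6343 = 3×2096 + 55
2096 = 38×55 + 6
55 = 9×6 + 1
6 = 6×1 + 0
gcd(74529673, 8802501) = 1.
Working backward:
1 = 55 − 9·6
1 = −9·2096 + 343·55
1 = 343·6343 − 1038·2096
1 = −1038·27468 + 4495·6343
1 = 4495·583171 − 95433·27468
1 = −95433·4109665 + 672526·583171
1 = 672526·8802501 − 1440485·4109665
1 = −1440485·74529673 + 12196406·8802501
So 1 = (-1440485)·74529673 + (12196406)·8802501.

1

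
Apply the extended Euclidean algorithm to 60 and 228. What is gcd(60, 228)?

Repeated division:
228 = 3*60 + 48
60 = 1*48 + 12
48 = 4*12 + 0
gcd(60, 228) = 12.
Back-substituting:
12 = 60 − 48
12 = −228 + 4·60
So 12 = (-1)·228 + (4)·60.

12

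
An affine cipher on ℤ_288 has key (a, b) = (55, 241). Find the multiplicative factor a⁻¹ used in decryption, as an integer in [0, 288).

199

gcd(288, 55) by repeated division:
288 = 5·55 + 13
55 = 4·13 + 3
13 = 4·3 + 1
3 = 3·1 + 0
The gcd is 1. Working backward:
1 = 13 − 4·3
1 = −4·55 + 17·13
1 = 17·288 − 89·55
So 55·(-89) ≡ 1 (mod 288), and -89 ≡ 199 (mod 288).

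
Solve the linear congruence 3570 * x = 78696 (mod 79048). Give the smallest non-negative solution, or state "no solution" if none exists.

18688

First find gcd(3570, 79048):
79048 = 22·3570 + 508
3570 = 7·508 + 14
508 = 36·14 + 4
14 = 3·4 + 2
4 = 2·2 + 0
gcd = 2 and 2 | 78696, so solutions exist. Divide through by 2: 1785x ≡ 39348 (mod 39524).
Now find 1785⁻¹ mod 39524:
39524 = 22×1785 + 254
1785 = 7×254 + 7
254 = 36×7 + 2
7 = 3×2 + 1
2 = 2×1 + 0
Back-substitute:
1 = 7 − 3·2
1 = −3·254 + 109·7
1 = 109·1785 − 766·254
1 = −766·39524 + 16961·1785
So 1785⁻¹ ≡ 16961 (mod 39524).
Then x ≡ 16961·39348 ≡ 18688 (mod 39524); the smallest non-negative solution is x = 18688.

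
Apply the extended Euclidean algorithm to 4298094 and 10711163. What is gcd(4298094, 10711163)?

1

Apply Euclid's algorithm to 10711163 and 4298094:
10711163 = 2*4298094 + 2114975
4298094 = 2*2114975 + 68144
2114975 = 31*68144 + 2511
68144 = 27*2511 + 347
2511 = 7*347 + 82
347 = 4*82 + 19
82 = 4*19 + 6
19 = 3*6 + 1
6 = 6*1 + 0
gcd(4298094, 10711163) = 1.
Working backward:
1 = 19 − 3·6
1 = −3·82 + 13·19
1 = 13·347 − 55·82
1 = −55·2511 + 398·347
1 = 398·68144 − 10801·2511
1 = −10801·2114975 + 335229·68144
1 = 335229·4298094 − 681259·2114975
1 = −681259·10711163 + 1697747·4298094
So 1 = (-681259)·10711163 + (1697747)·4298094.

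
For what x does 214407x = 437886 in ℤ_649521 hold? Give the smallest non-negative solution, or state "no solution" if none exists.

20205

First find gcd(214407, 649521):
649521 = 3·214407 + 6300
214407 = 34·6300 + 207
6300 = 30·207 + 90
207 = 2·90 + 27
90 = 3·27 + 9
27 = 3·9 + 0
gcd = 9 and 9 | 437886, so solutions exist. Divide through by 9: 23823x ≡ 48654 (mod 72169).
Now find 23823⁻¹ mod 72169:
72169 = 3×23823 + 700
23823 = 34×700 + 23
700 = 30×23 + 10
23 = 2×10 + 3
10 = 3×3 + 1
3 = 3×1 + 0
Back-substitute:
1 = 10 − 3·3
1 = −3·23 + 7·10
1 = 7·700 − 213·23
1 = −213·23823 + 7249·700
1 = 7249·72169 − 21960·23823
So 23823·(-21960) ≡ 1 (mod 72169), i.e. 23823⁻¹ ≡ 50209.
Then x ≡ 50209·48654 ≡ 20205 (mod 72169); the smallest non-negative solution is x = 20205.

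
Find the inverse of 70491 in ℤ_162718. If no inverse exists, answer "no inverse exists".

20205

Run Euclid on (162718, 70491):
162718 = 2×70491 + 21736
70491 = 3×21736 + 5283
21736 = 4×5283 + 604
5283 = 8×604 + 451
604 = 1×451 + 153
451 = 2×153 + 145
153 = 1×145 + 8
145 = 18×8 + 1
8 = 8×1 + 0
The gcd is 1. Working backward:
1 = 145 − 18·8
1 = −18·153 + 19·145
1 = 19·451 − 56·153
1 = −56·604 + 75·451
1 = 75·5283 − 656·604
1 = −656·21736 + 2699·5283
1 = 2699·70491 − 8753·21736
1 = −8753·162718 + 20205·70491
So 70491·20205 ≡ 1 (mod 162718).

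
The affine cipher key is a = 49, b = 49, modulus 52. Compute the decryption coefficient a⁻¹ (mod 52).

Run Euclid on (52, 49):
52 = 1*49 + 3
49 = 16*3 + 1
3 = 3*1 + 0
Since gcd(49, 52) = 1, back-substitute to write 1 as a combination:
1 = 49 − 16·3
1 = −16·52 + 17·49
So 49·17 ≡ 1 (mod 52).

17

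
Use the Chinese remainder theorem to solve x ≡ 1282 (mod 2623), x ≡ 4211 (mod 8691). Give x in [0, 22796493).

19802309

Write x = 1282 + 2623·k. Then 2623·k ≡ 4211 − 1282 ≡ 2929 (mod 8691).
Need 2623⁻¹ mod 8691. Extended Euclid on (8691, 2623):
8691 = 3*2623 + 822
2623 = 3*822 + 157
822 = 5*157 + 37
157 = 4*37 + 9
37 = 4*9 + 1
9 = 9*1 + 0
Back-substitute:
1 = 37 − 4·9
1 = −4·157 + 17·37
1 = 17·822 − 89·157
1 = −89·2623 + 284·822
1 = 284·8691 − 941·2623
2623⁻¹ ≡ 7750 (mod 8691), so k ≡ 7750·2929 ≡ 7549 (mod 8691).
x = 1282 + 2623·7549 = 19802309.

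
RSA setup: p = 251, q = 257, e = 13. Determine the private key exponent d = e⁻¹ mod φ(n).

59077

φ(n) = (p−1)(q−1) = 250·256 = 64000.
Need d with 13·d ≡ 1 (mod 64000). Apply the extended Euclidean algorithm:
64000 = 4923*13 + 1
13 = 13*1 + 0
Back-substitute:
1 = 64000 − 4923·13
So 13·(-4923) ≡ 1 (mod 64000), hence d ≡ -4923 ≡ 59077 (mod 64000).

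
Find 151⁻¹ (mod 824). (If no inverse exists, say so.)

191

Apply the Euclidean algorithm to 824 and 151:
824 = 5*151 + 69
151 = 2*69 + 13
69 = 5*13 + 4
13 = 3*4 + 1
4 = 4*1 + 0
The gcd is 1. Working backward:
1 = 13 − 3·4
1 = −3·69 + 16·13
1 = 16·151 − 35·69
1 = −35·824 + 191·151
So 151·191 ≡ 1 (mod 824).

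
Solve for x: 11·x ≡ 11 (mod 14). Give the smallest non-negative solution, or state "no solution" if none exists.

First find gcd(11, 14):
14 = 1*11 + 3
11 = 3*3 + 2
3 = 1*2 + 1
2 = 2*1 + 0
gcd = 1, so a unique solution mod 14 exists.
Back-substitute for the Bézout coefficients:
1 = 3 − 2
1 = −11 + 4·3
1 = 4·14 − 5·11
So 11·(-5) ≡ 1 (mod 14), giving 11⁻¹ ≡ 9.
x ≡ 11⁻¹·11 ≡ 9·11 ≡ 1 (mod 14).

1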